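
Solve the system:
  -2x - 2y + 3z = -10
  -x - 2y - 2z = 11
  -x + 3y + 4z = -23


Using Cramer's rule. Expand each determinant along the first row.
D  = (-2)*[(-2)*4 - (-2)*3] - (-2)*[(-1)*4 - (-2)*(-1)] + 3*[(-1)*3 - (-2)*(-1)]
  = (-2)*(-2) - (-2)*(-6) + 3*(-5) = -23
Dx = (-10)*[(-2)*4 - (-2)*3] - (-2)*[11*4 - (-2)*(-23)] + 3*[11*3 - (-2)*(-23)]
  = (-10)*(-2) - (-2)*(-2) + 3*(-13) = -23
Dy = (-2)*[11*4 - (-2)*(-23)] - (-10)*[(-1)*4 - (-2)*(-1)] + 3*[(-1)*(-23) - 11*(-1)]
  = (-2)*(-2) - (-10)*(-6) + 3*(34) = 46
Dz = (-2)*[(-2)*(-23) - 11*3] - (-2)*[(-1)*(-23) - 11*(-1)] + (-10)*[(-1)*3 - (-2)*(-1)]
  = (-2)*(13) - (-2)*(34) + (-10)*(-5) = 92
x = Dx/D = -23/-23 = 1, y = Dy/D = 46/-23 = -2, z = Dz/D = 92/-23 = -4
Check eq1: (-2)(1) + (-2)(-2) + (3)(-4) = -10 = -10 ✓
Check eq2: (-1)(1) + (-2)(-2) + (-2)(-4) = 11 = 11 ✓
Check eq3: (-1)(1) + (3)(-2) + (4)(-4) = -23 = -23 ✓

x = 1, y = -2, z = -4


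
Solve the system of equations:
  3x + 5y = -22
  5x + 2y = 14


Using Cramer's rule:
Determinant D = (3)(2) - (5)(5) = 6 - 25 = -19
Dx = (-22)(2) - (14)(5) = -44 - 70 = -114
Dy = (3)(14) - (5)(-22) = 42 + 110 = 152
x = Dx/D = -114/-19 = 6
y = Dy/D = 152/-19 = -8

x = 6, y = -8


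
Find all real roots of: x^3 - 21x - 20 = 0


Let p(x) = x^3 - 21x - 20. By the rational root theorem (leading coefficient 1), any rational root is an integer divisor of 20: try ±1, ±2, ... in turn.
Test x = 1: value = -40 ≠ 0.
Test x = -1: value = 0 ✓, so (x + 1) is a factor.
Synthetic division by (x + 1): bring down 1; 1(-1) + 0 = -1; (-1)(-1) - 21 = -20; (-20)(-1) - 20 = 0 → quotient x^2 - x - 20, remainder 0.
Solve the quadratic x^2 - x - 20 = 0: discriminant = (-1)^2 - 4(1)(-20) = 1 + 80 = 81.
sqrt(81) = 9, so x = (1 ± 9)/2: x = 5 or x = -4.

x = -4, x = -1, x = 5


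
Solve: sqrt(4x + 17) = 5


Square both sides: 4x + 17 = 5^2 = 25
4x = 25 - 17 = 8
x = 2
Check: sqrt(4*2 + 17) = sqrt(25) = 5 ✓

x = 2


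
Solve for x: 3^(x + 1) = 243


Express both sides with the same base.
243 = 3^5
Since the bases match, equate exponents: x + 1 = 5
So x = 5 - (1) = 4

x = 4


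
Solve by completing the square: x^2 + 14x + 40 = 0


Start: x^2 + 14x + 40 = 0
Move constant: x^2 + 14x = -40
Half of 14 is 7, squared is 49
Add 49 to both sides: x^2 + 14x + 49 = 9
(x + 7)^2 = 9
x + 7 = ±3
x = -7 + 3 = -4 or x = -7 - 3 = -10

x = -10, x = -4


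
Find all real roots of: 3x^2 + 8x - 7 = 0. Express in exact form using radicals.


Using the quadratic formula: x = (-b ± sqrt(b^2 - 4ac)) / (2a)
Here a = 3, b = 8, c = -7
Discriminant = b^2 - 4ac = 8^2 - 4(3)(-7) = 64 + 84 = 148
Since discriminant = 148 > 0, there are two real roots.
x = (-8 ± 2*sqrt(37)) / 6
Simplifying: x = (-4 ± sqrt(37)) / 3
Numerically: x ≈ 0.6943 or x ≈ -3.3609

x = (-4 + sqrt(37)) / 3 or x = (-4 - sqrt(37)) / 3


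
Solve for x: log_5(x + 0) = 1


Convert to exponential form: x + 0 = 5^1 = 5
x = 5 - 0 = 5
Check: log_5(5 + 0) = log_5(5) = log_5(5) = 1 ✓

x = 5


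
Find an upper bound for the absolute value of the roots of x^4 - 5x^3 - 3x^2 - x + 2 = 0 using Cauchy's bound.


Cauchy's bound: all roots r satisfy |r| <= 1 + max(|a_i/a_n|) for i = 0,...,n-1
where a_n is the leading coefficient.

Coefficients: [1, -5, -3, -1, 2]
Leading coefficient a_n = 1
Ratios |a_i/a_n|: 5, 3, 1, 2
Maximum ratio: 5
Cauchy's bound: |r| <= 1 + 5 = 6

Upper bound = 6


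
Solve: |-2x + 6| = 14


An absolute value equation |expr| = 14 gives two cases:
Case 1: -2x + 6 = 14
  -2x = 8, so x = -4
Case 2: -2x + 6 = -14
  -2x = -20, so x = 10

x = -4, x = 10


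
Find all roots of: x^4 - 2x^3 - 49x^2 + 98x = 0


The constant term is 0, so x = 0 is a root. Factor out x:
  x^3 - 2x^2 - 49x + 98 = 0
Let p(x) = x^3 - 2x^2 - 49x + 98. By the rational root theorem (leading coefficient 1), any rational root is an integer divisor of 98: try ±1, ±2, ... in turn.
Test x = 1: value = 48 ≠ 0.
Test x = -1: value = 144 ≠ 0.
Test x = 2: value = 0 ✓, so (x - 2) is a factor.
Synthetic division by (x - 2): bring down 1; 1(2) - 2 = 0; 0(2) - 49 = -49; (-49)(2) + 98 = 0 → quotient x^2 - 49, remainder 0.
Solve the quadratic x^2 - 49 = 0: discriminant = 0^2 - 4(1)(-49) = 0 + 196 = 196.
sqrt(196) = 14, so x = (0 ± 14)/2: x = 7 or x = -7.
Collecting all roots found:

x = -7, x = 0, x = 2, x = 7


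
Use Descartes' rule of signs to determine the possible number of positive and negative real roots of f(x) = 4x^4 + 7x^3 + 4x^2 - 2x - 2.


Descartes' rule of signs:

For positive roots, count sign changes in f(x) = 4x^4 + 7x^3 + 4x^2 - 2x - 2:
Signs of coefficients: +, +, +, -, -
Number of sign changes: 1
Possible positive real roots: 1

For negative roots, examine f(-x) = 4x^4 - 7x^3 + 4x^2 + 2x - 2:
Signs of coefficients: +, -, +, +, -
Number of sign changes: 3
Possible negative real roots: 3, 1

Positive roots: 1; Negative roots: 3 or 1


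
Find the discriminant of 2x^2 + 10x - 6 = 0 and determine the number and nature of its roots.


For ax^2 + bx + c = 0, discriminant D = b^2 - 4ac
Here a = 2, b = 10, c = -6
D = (10)^2 - 4(2)(-6) = 100 + 48 = 148

D = 148 > 0 but not a perfect square
The equation has 2 distinct real irrational roots.

Discriminant = 148, 2 distinct real irrational roots


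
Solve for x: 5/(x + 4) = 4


Multiply both sides by (x + 4): 5 = 4(x + 4)
Distribute: 5 = 4x + 16
4x = 5 - 16 = -11
x = -11/4

x = -11/4


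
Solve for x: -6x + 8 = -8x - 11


Starting with: -6x + 8 = -8x - 11
Move all x terms to left: (-6 + 8)x = -11 - 8
Simplify: 2x = -19
Divide both sides by 2: x = -19/2

x = -19/2


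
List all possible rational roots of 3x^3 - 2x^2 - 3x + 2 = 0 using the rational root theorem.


Rational root theorem: possible roots are ±p/q where:
  p divides the constant term (2): p ∈ {1, 2}
  q divides the leading coefficient (3): q ∈ {1, 3}

All possible rational roots: -2, -1, -2/3, -1/3, 1/3, 2/3, 1, 2

-2, -1, -2/3, -1/3, 1/3, 2/3, 1, 2


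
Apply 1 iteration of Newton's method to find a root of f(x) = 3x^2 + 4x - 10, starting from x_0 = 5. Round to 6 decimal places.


Newton's method: x_(n+1) = x_n - f(x_n)/f'(x_n)
f(x) = 3x^2 + 4x - 10
f'(x) = 6x + 4

Iteration 1:
  f(5.000000) = 85.000000
  f'(5.000000) = 34.000000
  x_1 = 5.000000 - (85.000000)/(34.000000) = 2.500000

x_1 = 2.500000


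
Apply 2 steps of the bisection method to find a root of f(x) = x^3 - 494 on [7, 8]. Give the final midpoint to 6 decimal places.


f(x) = x^3 - 494
f(7) = -151 < 0
f(8) = 18 > 0

Step 1: midpoint = (7.000000 + 8.000000)/2 = 7.500000
  f(7.500000) = -72.125000
  f(mid) < 0, so root is in [7.500000, 8.000000]

Step 2: midpoint = (7.500000 + 8.000000)/2 = 7.750000
  f(7.750000) = -28.515625
  f(mid) < 0, so root is in [7.750000, 8.000000]

midpoint = 7.750000


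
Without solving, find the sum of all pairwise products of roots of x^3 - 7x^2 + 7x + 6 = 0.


By Vieta's formulas for x^3 + bx^2 + cx + d = 0:
  r1 + r2 + r3 = -b/a = 7
  r1*r2 + r1*r3 + r2*r3 = c/a = 7
  r1*r2*r3 = -d/a = -6


Sum of pairwise products = 7


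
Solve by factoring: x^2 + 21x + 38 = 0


We need two numbers that multiply to 38 and add to 21.
Those numbers are 19 and 2 (since 19 * 2 = 38 and 19 + 2 = 21).
So x^2 + 21x + 38 = (x + 19)(x + 2) = 0
Setting each factor to zero: x = -19 or x = -2

x = -19, x = -2


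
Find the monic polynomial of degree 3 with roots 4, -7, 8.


A monic polynomial with roots 4, -7, 8 is:
p(x) = (x - 4)(x + 7)(x - 8)
After multiplying by (x - 4): x - 4
After multiplying by (x + 7): x^2 + 3x - 28
After multiplying by (x - 8): x^3 - 5x^2 - 52x + 224

x^3 - 5x^2 - 52x + 224


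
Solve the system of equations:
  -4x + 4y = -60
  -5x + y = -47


Using Cramer's rule:
Determinant D = (-4)(1) - (-5)(4) = -4 + 20 = 16
Dx = (-60)(1) - (-47)(4) = -60 + 188 = 128
Dy = (-4)(-47) - (-5)(-60) = 188 - 300 = -112
x = Dx/D = 128/16 = 8
y = Dy/D = -112/16 = -7

x = 8, y = -7


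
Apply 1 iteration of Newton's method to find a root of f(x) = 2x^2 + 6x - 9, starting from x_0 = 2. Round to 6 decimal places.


Newton's method: x_(n+1) = x_n - f(x_n)/f'(x_n)
f(x) = 2x^2 + 6x - 9
f'(x) = 4x + 6

Iteration 1:
  f(2.000000) = 11.000000
  f'(2.000000) = 14.000000
  x_1 = 2.000000 - (11.000000)/(14.000000) = 1.214286

x_1 = 1.214286


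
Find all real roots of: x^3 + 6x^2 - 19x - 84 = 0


Let p(x) = x^3 + 6x^2 - 19x - 84. By the rational root theorem (leading coefficient 1), any rational root is an integer divisor of 84: try ±1, ±2, ... in turn.
Test x = 1: value = -96 ≠ 0.
Test x = -1: value = -60 ≠ 0.
Test x = 2: value = -90 ≠ 0.
Test x = -2: value = -30 ≠ 0.
Test x = 3: value = -60 ≠ 0.
Test x = -3: value = 0 ✓, so (x + 3) is a factor.
Synthetic division by (x + 3): bring down 1; 1(-3) + 6 = 3; 3(-3) - 19 = -28; (-28)(-3) - 84 = 0 → quotient x^2 + 3x - 28, remainder 0.
Solve the quadratic x^2 + 3x - 28 = 0: discriminant = 3^2 - 4(1)(-28) = 9 + 112 = 121.
sqrt(121) = 11, so x = (-3 ± 11)/2: x = 4 or x = -7.

x = -7, x = -3, x = 4


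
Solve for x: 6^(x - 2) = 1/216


Express both sides with the same base.
1/216 = 6^(-3)
Since the bases match, equate exponents: x - 2 = -3
So x = -3 - (-2) = -1

x = -1


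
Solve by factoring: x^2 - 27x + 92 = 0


We need two numbers that multiply to 92 and add to -27.
Those numbers are -4 and -23 (since (-4) * (-23) = 92 and (-4) + (-23) = -27).
So x^2 - 27x + 92 = (x - 4)(x - 23) = 0
Setting each factor to zero: x = 4 or x = 23

x = 4, x = 23


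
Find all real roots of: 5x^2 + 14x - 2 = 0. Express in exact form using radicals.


Using the quadratic formula: x = (-b ± sqrt(b^2 - 4ac)) / (2a)
Here a = 5, b = 14, c = -2
Discriminant = b^2 - 4ac = 14^2 - 4(5)(-2) = 196 + 40 = 236
Since discriminant = 236 > 0, there are two real roots.
x = (-14 ± 2*sqrt(59)) / 10
Simplifying: x = (-7 ± sqrt(59)) / 5
Numerically: x ≈ 0.1362 or x ≈ -2.9362

x = (-7 + sqrt(59)) / 5 or x = (-7 - sqrt(59)) / 5


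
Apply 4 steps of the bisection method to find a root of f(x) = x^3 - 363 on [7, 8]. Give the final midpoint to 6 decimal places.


f(x) = x^3 - 363
f(7) = -20 < 0
f(8) = 149 > 0

Step 1: midpoint = (7.000000 + 8.000000)/2 = 7.500000
  f(7.500000) = 58.875000
  f(mid) > 0, so root is in [7.000000, 7.500000]

Step 2: midpoint = (7.000000 + 7.500000)/2 = 7.250000
  f(7.250000) = 18.078125
  f(mid) > 0, so root is in [7.000000, 7.250000]

Step 3: midpoint = (7.000000 + 7.250000)/2 = 7.125000
  f(7.125000) = -1.294922
  f(mid) < 0, so root is in [7.125000, 7.250000]

Step 4: midpoint = (7.125000 + 7.250000)/2 = 7.187500
  f(7.187500) = 8.307373
  f(mid) > 0, so root is in [7.125000, 7.187500]

midpoint = 7.187500


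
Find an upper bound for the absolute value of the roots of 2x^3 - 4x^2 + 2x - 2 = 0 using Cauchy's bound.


Cauchy's bound: all roots r satisfy |r| <= 1 + max(|a_i/a_n|) for i = 0,...,n-1
where a_n is the leading coefficient.

Coefficients: [2, -4, 2, -2]
Leading coefficient a_n = 2
Ratios |a_i/a_n|: 2, 1, 1
Maximum ratio: 2
Cauchy's bound: |r| <= 1 + 2 = 3

Upper bound = 3


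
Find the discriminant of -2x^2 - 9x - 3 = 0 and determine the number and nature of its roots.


For ax^2 + bx + c = 0, discriminant D = b^2 - 4ac
Here a = -2, b = -9, c = -3
D = (-9)^2 - 4(-2)(-3) = 81 - 24 = 57

D = 57 > 0 but not a perfect square
The equation has 2 distinct real irrational roots.

Discriminant = 57, 2 distinct real irrational roots


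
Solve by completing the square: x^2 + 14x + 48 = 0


Start: x^2 + 14x + 48 = 0
Move constant: x^2 + 14x = -48
Half of 14 is 7, squared is 49
Add 49 to both sides: x^2 + 14x + 49 = 1
(x + 7)^2 = 1
x + 7 = ±1
x = -7 + 1 = -6 or x = -7 - 1 = -8

x = -8, x = -6


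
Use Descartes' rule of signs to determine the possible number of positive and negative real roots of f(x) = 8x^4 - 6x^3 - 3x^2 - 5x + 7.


Descartes' rule of signs:

For positive roots, count sign changes in f(x) = 8x^4 - 6x^3 - 3x^2 - 5x + 7:
Signs of coefficients: +, -, -, -, +
Number of sign changes: 2
Possible positive real roots: 2, 0

For negative roots, examine f(-x) = 8x^4 + 6x^3 - 3x^2 + 5x + 7:
Signs of coefficients: +, +, -, +, +
Number of sign changes: 2
Possible negative real roots: 2, 0

Positive roots: 2 or 0; Negative roots: 2 or 0


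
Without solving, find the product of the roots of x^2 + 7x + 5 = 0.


By Vieta's formulas for ax^2 + bx + c = 0:
  Sum of roots = -b/a
  Product of roots = c/a

Here a = 1, b = 7, c = 5
Sum = -(7)/1 = -7
Product = 5/1 = 5

Product = 5


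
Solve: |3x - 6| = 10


An absolute value equation |expr| = 10 gives two cases:
Case 1: 3x - 6 = 10
  3x = 16, so x = 16/3
Case 2: 3x - 6 = -10
  3x = -4, so x = -4/3

x = -4/3, x = 16/3


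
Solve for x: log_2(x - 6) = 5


Convert to exponential form: x - 6 = 2^5 = 32
x = 32 + 6 = 38
Check: log_2(38 - 6) = log_2(32) = log_2(32) = 5 ✓

x = 38


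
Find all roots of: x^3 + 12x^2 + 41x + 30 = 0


Let p(x) = x^3 + 12x^2 + 41x + 30. By the rational root theorem (leading coefficient 1), any rational root is an integer divisor of 30: try ±1, ±2, ... in turn.
Test x = 1: value = 84 ≠ 0.
Test x = -1: value = 0 ✓, so (x + 1) is a factor.
Synthetic division by (x + 1): bring down 1; 1(-1) + 12 = 11; 11(-1) + 41 = 30; 30(-1) + 30 = 0 → quotient x^2 + 11x + 30, remainder 0.
Solve the quadratic x^2 + 11x + 30 = 0: discriminant = 11^2 - 4(1)(30) = 121 - 120 = 1.
sqrt(1) = 1, so x = (-11 ± 1)/2: x = -5 or x = -6.
Collecting all roots found:

x = -6, x = -5, x = -1


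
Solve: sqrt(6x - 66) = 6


Square both sides: 6x - 66 = 6^2 = 36
6x = 36 + 66 = 102
x = 17
Check: sqrt(6*17 - 66) = sqrt(36) = 6 ✓

x = 17


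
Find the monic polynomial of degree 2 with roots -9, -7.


A monic polynomial with roots -9, -7 is:
p(x) = (x + 9)(x + 7)
After multiplying by (x + 9): x + 9
After multiplying by (x + 7): x^2 + 16x + 63

x^2 + 16x + 63


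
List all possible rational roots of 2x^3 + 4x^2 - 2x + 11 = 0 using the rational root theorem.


Rational root theorem: possible roots are ±p/q where:
  p divides the constant term (11): p ∈ {1, 11}
  q divides the leading coefficient (2): q ∈ {1, 2}

All possible rational roots: -11, -11/2, -1, -1/2, 1/2, 1, 11/2, 11

-11, -11/2, -1, -1/2, 1/2, 1, 11/2, 11


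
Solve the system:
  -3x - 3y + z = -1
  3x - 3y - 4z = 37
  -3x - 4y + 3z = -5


Using Cramer's rule. Expand each determinant along the first row.
D  = (-3)*[(-3)*3 - (-4)*(-4)] - (-3)*[3*3 - (-4)*(-3)] + 1*[3*(-4) - (-3)*(-3)]
  = (-3)*(-25) - (-3)*(-3) + 1*(-21) = 45
Dx = (-1)*[(-3)*3 - (-4)*(-4)] - (-3)*[37*3 - (-4)*(-5)] + 1*[37*(-4) - (-3)*(-5)]
  = (-1)*(-25) - (-3)*(91) + 1*(-163) = 135
Dy = (-3)*[37*3 - (-4)*(-5)] - (-1)*[3*3 - (-4)*(-3)] + 1*[3*(-5) - 37*(-3)]
  = (-3)*(91) - (-1)*(-3) + 1*(96) = -180
Dz = (-3)*[(-3)*(-5) - 37*(-4)] - (-3)*[3*(-5) - 37*(-3)] + (-1)*[3*(-4) - (-3)*(-3)]
  = (-3)*(163) - (-3)*(96) + (-1)*(-21) = -180
x = Dx/D = 135/45 = 3, y = Dy/D = -180/45 = -4, z = Dz/D = -180/45 = -4
Check eq1: (-3)(3) + (-3)(-4) + (1)(-4) = -1 = -1 ✓
Check eq2: (3)(3) + (-3)(-4) + (-4)(-4) = 37 = 37 ✓
Check eq3: (-3)(3) + (-4)(-4) + (3)(-4) = -5 = -5 ✓

x = 3, y = -4, z = -4


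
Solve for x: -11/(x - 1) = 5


Multiply both sides by (x - 1): -11 = 5(x - 1)
Distribute: -11 = 5x - 5
5x = -11 + 5 = -6
x = -6/5

x = -6/5


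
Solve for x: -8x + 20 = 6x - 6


Starting with: -8x + 20 = 6x - 6
Move all x terms to left: (-8 - 6)x = -6 - 20
Simplify: -14x = -26
Divide both sides by -14: x = 13/7

x = 13/7


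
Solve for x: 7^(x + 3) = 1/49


Express both sides with the same base.
1/49 = 7^(-2)
Since the bases match, equate exponents: x + 3 = -2
So x = -2 - (3) = -5

x = -5


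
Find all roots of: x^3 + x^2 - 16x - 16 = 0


Let p(x) = x^3 + x^2 - 16x - 16. By the rational root theorem (leading coefficient 1), any rational root is an integer divisor of 16: try ±1, ±2, ... in turn.
Test x = 1: value = -30 ≠ 0.
Test x = -1: value = 0 ✓, so (x + 1) is a factor.
Synthetic division by (x + 1): bring down 1; 1(-1) + 1 = 0; 0(-1) - 16 = -16; (-16)(-1) - 16 = 0 → quotient x^2 - 16, remainder 0.
Solve the quadratic x^2 - 16 = 0: discriminant = 0^2 - 4(1)(-16) = 0 + 64 = 64.
sqrt(64) = 8, so x = (0 ± 8)/2: x = 4 or x = -4.
Collecting all roots found:

x = -4, x = -1, x = 4


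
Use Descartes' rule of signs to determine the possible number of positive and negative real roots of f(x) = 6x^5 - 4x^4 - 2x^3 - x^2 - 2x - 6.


Descartes' rule of signs:

For positive roots, count sign changes in f(x) = 6x^5 - 4x^4 - 2x^3 - x^2 - 2x - 6:
Signs of coefficients: +, -, -, -, -, -
Number of sign changes: 1
Possible positive real roots: 1

For negative roots, examine f(-x) = -6x^5 - 4x^4 + 2x^3 - x^2 + 2x - 6:
Signs of coefficients: -, -, +, -, +, -
Number of sign changes: 4
Possible negative real roots: 4, 2, 0

Positive roots: 1; Negative roots: 4 or 2 or 0


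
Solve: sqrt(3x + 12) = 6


Square both sides: 3x + 12 = 6^2 = 36
3x = 36 - 12 = 24
x = 8
Check: sqrt(3*8 + 12) = sqrt(36) = 6 ✓

x = 8


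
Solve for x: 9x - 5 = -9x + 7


Starting with: 9x - 5 = -9x + 7
Move all x terms to left: (9 + 9)x = 7 + 5
Simplify: 18x = 12
Divide both sides by 18: x = 2/3

x = 2/3


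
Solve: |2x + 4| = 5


An absolute value equation |expr| = 5 gives two cases:
Case 1: 2x + 4 = 5
  2x = 1, so x = 1/2
Case 2: 2x + 4 = -5
  2x = -9, so x = -9/2

x = -9/2, x = 1/2


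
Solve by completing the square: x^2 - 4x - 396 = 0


Start: x^2 - 4x - 396 = 0
Move constant: x^2 - 4x = 396
Half of -4 is -2, squared is 4
Add 4 to both sides: x^2 - 4x + 4 = 400
(x - 2)^2 = 400
x - 2 = ±20
x = 2 + 20 = 22 or x = 2 - 20 = -18

x = -18, x = 22


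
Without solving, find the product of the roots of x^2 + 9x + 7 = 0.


By Vieta's formulas for ax^2 + bx + c = 0:
  Sum of roots = -b/a
  Product of roots = c/a

Here a = 1, b = 9, c = 7
Sum = -(9)/1 = -9
Product = 7/1 = 7

Product = 7


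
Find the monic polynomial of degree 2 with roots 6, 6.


A monic polynomial with roots 6, 6 is:
p(x) = (x - 6)(x - 6)
After multiplying by (x - 6): x - 6
After multiplying by (x - 6): x^2 - 12x + 36

x^2 - 12x + 36


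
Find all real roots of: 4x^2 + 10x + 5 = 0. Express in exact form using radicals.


Using the quadratic formula: x = (-b ± sqrt(b^2 - 4ac)) / (2a)
Here a = 4, b = 10, c = 5
Discriminant = b^2 - 4ac = 10^2 - 4(4)(5) = 100 - 80 = 20
Since discriminant = 20 > 0, there are two real roots.
x = (-10 ± 2*sqrt(5)) / 8
Simplifying: x = (-5 ± sqrt(5)) / 4
Numerically: x ≈ -0.6910 or x ≈ -1.8090

x = (-5 + sqrt(5)) / 4 or x = (-5 - sqrt(5)) / 4


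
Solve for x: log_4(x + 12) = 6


Convert to exponential form: x + 12 = 4^6 = 4096
x = 4096 - 12 = 4084
Check: log_4(4084 + 12) = log_4(4096) = log_4(4096) = 6 ✓

x = 4084


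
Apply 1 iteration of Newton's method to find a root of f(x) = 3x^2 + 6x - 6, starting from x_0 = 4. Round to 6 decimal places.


Newton's method: x_(n+1) = x_n - f(x_n)/f'(x_n)
f(x) = 3x^2 + 6x - 6
f'(x) = 6x + 6

Iteration 1:
  f(4.000000) = 66.000000
  f'(4.000000) = 30.000000
  x_1 = 4.000000 - (66.000000)/(30.000000) = 1.800000

x_1 = 1.800000


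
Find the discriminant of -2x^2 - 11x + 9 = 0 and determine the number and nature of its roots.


For ax^2 + bx + c = 0, discriminant D = b^2 - 4ac
Here a = -2, b = -11, c = 9
D = (-11)^2 - 4(-2)(9) = 121 + 72 = 193

D = 193 > 0 but not a perfect square
The equation has 2 distinct real irrational roots.

Discriminant = 193, 2 distinct real irrational roots


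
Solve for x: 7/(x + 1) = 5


Multiply both sides by (x + 1): 7 = 5(x + 1)
Distribute: 7 = 5x + 5
5x = 7 - 5 = 2
x = 2/5

x = 2/5


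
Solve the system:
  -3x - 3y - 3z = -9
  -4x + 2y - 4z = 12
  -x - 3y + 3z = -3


Using Cramer's rule. Expand each determinant along the first row.
D  = (-3)*[2*3 - (-4)*(-3)] - (-3)*[(-4)*3 - (-4)*(-1)] + (-3)*[(-4)*(-3) - 2*(-1)]
  = (-3)*(-6) - (-3)*(-16) + (-3)*(14) = -72
Dx = (-9)*[2*3 - (-4)*(-3)] - (-3)*[12*3 - (-4)*(-3)] + (-3)*[12*(-3) - 2*(-3)]
  = (-9)*(-6) - (-3)*(24) + (-3)*(-30) = 216
Dy = (-3)*[12*3 - (-4)*(-3)] - (-9)*[(-4)*3 - (-4)*(-1)] + (-3)*[(-4)*(-3) - 12*(-1)]
  = (-3)*(24) - (-9)*(-16) + (-3)*(24) = -288
Dz = (-3)*[2*(-3) - 12*(-3)] - (-3)*[(-4)*(-3) - 12*(-1)] + (-9)*[(-4)*(-3) - 2*(-1)]
  = (-3)*(30) - (-3)*(24) + (-9)*(14) = -144
x = Dx/D = 216/-72 = -3, y = Dy/D = -288/-72 = 4, z = Dz/D = -144/-72 = 2
Check eq1: (-3)(-3) + (-3)(4) + (-3)(2) = -9 = -9 ✓
Check eq2: (-4)(-3) + (2)(4) + (-4)(2) = 12 = 12 ✓
Check eq3: (-1)(-3) + (-3)(4) + (3)(2) = -3 = -3 ✓

x = -3, y = 4, z = 2


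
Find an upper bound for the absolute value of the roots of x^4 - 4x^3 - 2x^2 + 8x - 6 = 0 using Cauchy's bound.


Cauchy's bound: all roots r satisfy |r| <= 1 + max(|a_i/a_n|) for i = 0,...,n-1
where a_n is the leading coefficient.

Coefficients: [1, -4, -2, 8, -6]
Leading coefficient a_n = 1
Ratios |a_i/a_n|: 4, 2, 8, 6
Maximum ratio: 8
Cauchy's bound: |r| <= 1 + 8 = 9

Upper bound = 9


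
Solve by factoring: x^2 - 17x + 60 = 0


We need two numbers that multiply to 60 and add to -17.
Those numbers are -12 and -5 (since (-12) * (-5) = 60 and (-12) + (-5) = -17).
So x^2 - 17x + 60 = (x - 12)(x - 5) = 0
Setting each factor to zero: x = 12 or x = 5

x = 5, x = 12


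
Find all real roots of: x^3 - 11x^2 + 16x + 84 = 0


Let p(x) = x^3 - 11x^2 + 16x + 84. By the rational root theorem (leading coefficient 1), any rational root is an integer divisor of 84: try ±1, ±2, ... in turn.
Test x = 1: value = 90 ≠ 0.
Test x = -1: value = 56 ≠ 0.
Test x = 2: value = 80 ≠ 0.
Test x = -2: value = 0 ✓, so (x + 2) is a factor.
Synthetic division by (x + 2): bring down 1; 1(-2) - 11 = -13; (-13)(-2) + 16 = 42; 42(-2) + 84 = 0 → quotient x^2 - 13x + 42, remainder 0.
Solve the quadratic x^2 - 13x + 42 = 0: discriminant = (-13)^2 - 4(1)(42) = 169 - 168 = 1.
sqrt(1) = 1, so x = (13 ± 1)/2: x = 7 or x = 6.

x = -2, x = 6, x = 7


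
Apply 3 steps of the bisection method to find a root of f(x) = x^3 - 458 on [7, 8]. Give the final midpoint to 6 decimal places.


f(x) = x^3 - 458
f(7) = -115 < 0
f(8) = 54 > 0

Step 1: midpoint = (7.000000 + 8.000000)/2 = 7.500000
  f(7.500000) = -36.125000
  f(mid) < 0, so root is in [7.500000, 8.000000]

Step 2: midpoint = (7.500000 + 8.000000)/2 = 7.750000
  f(7.750000) = 7.484375
  f(mid) > 0, so root is in [7.500000, 7.750000]

Step 3: midpoint = (7.500000 + 7.750000)/2 = 7.625000
  f(7.625000) = -14.677734
  f(mid) < 0, so root is in [7.625000, 7.750000]

midpoint = 7.625000


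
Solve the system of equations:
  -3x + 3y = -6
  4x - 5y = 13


Using Cramer's rule:
Determinant D = (-3)(-5) - (4)(3) = 15 - 12 = 3
Dx = (-6)(-5) - (13)(3) = 30 - 39 = -9
Dy = (-3)(13) - (4)(-6) = -39 + 24 = -15
x = Dx/D = -9/3 = -3
y = Dy/D = -15/3 = -5

x = -3, y = -5


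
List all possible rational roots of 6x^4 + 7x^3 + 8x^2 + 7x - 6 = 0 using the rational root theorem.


Rational root theorem: possible roots are ±p/q where:
  p divides the constant term (-6): p ∈ {1, 2, 3, 6}
  q divides the leading coefficient (6): q ∈ {1, 2, 3, 6}

All possible rational roots: -6, -3, -2, -3/2, -1, -2/3, -1/2, -1/3, -1/6, 1/6, 1/3, 1/2, 2/3, 1, 3/2, 2, 3, 6

-6, -3, -2, -3/2, -1, -2/3, -1/2, -1/3, -1/6, 1/6, 1/3, 1/2, 2/3, 1, 3/2, 2, 3, 6


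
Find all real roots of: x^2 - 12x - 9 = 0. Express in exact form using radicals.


Using the quadratic formula: x = (-b ± sqrt(b^2 - 4ac)) / (2a)
Here a = 1, b = -12, c = -9
Discriminant = b^2 - 4ac = (-12)^2 - 4(1)(-9) = 144 + 36 = 180
Since discriminant = 180 > 0, there are two real roots.
x = (12 ± 6*sqrt(5)) / 2
Simplifying: x = 6 ± 3*sqrt(5)
Numerically: x ≈ 12.7082 or x ≈ -0.7082

x = 6 + 3*sqrt(5) or x = 6 - 3*sqrt(5)


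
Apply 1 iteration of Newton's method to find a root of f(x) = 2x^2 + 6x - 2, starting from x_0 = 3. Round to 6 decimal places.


Newton's method: x_(n+1) = x_n - f(x_n)/f'(x_n)
f(x) = 2x^2 + 6x - 2
f'(x) = 4x + 6

Iteration 1:
  f(3.000000) = 34.000000
  f'(3.000000) = 18.000000
  x_1 = 3.000000 - (34.000000)/(18.000000) = 1.111111

x_1 = 1.111111


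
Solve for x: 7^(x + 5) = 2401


Express both sides with the same base.
2401 = 7^4
Since the bases match, equate exponents: x + 5 = 4
So x = 4 - (5) = -1

x = -1


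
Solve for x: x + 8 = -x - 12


Starting with: x + 8 = -x - 12
Move all x terms to left: (1 + 1)x = -12 - 8
Simplify: 2x = -20
Divide both sides by 2: x = -10

x = -10


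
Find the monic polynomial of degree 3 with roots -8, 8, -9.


A monic polynomial with roots -8, 8, -9 is:
p(x) = (x + 8)(x - 8)(x + 9)
After multiplying by (x + 8): x + 8
After multiplying by (x - 8): x^2 - 64
After multiplying by (x + 9): x^3 + 9x^2 - 64x - 576

x^3 + 9x^2 - 64x - 576


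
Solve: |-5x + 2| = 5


An absolute value equation |expr| = 5 gives two cases:
Case 1: -5x + 2 = 5
  -5x = 3, so x = -3/5
Case 2: -5x + 2 = -5
  -5x = -7, so x = 7/5

x = -3/5, x = 7/5


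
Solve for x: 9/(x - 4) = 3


Multiply both sides by (x - 4): 9 = 3(x - 4)
Distribute: 9 = 3x - 12
3x = 9 + 12 = 21
x = 7

x = 7


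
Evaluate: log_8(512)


We need the exponent such that 8^? = 512
8^3 = 512
Therefore log_8(512) = 3

3


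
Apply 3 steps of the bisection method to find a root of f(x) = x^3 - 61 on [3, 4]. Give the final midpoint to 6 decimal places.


f(x) = x^3 - 61
f(3) = -34 < 0
f(4) = 3 > 0

Step 1: midpoint = (3.000000 + 4.000000)/2 = 3.500000
  f(3.500000) = -18.125000
  f(mid) < 0, so root is in [3.500000, 4.000000]

Step 2: midpoint = (3.500000 + 4.000000)/2 = 3.750000
  f(3.750000) = -8.265625
  f(mid) < 0, so root is in [3.750000, 4.000000]

Step 3: midpoint = (3.750000 + 4.000000)/2 = 3.875000
  f(3.875000) = -2.814453
  f(mid) < 0, so root is in [3.875000, 4.000000]

midpoint = 3.875000


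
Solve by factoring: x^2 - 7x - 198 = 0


We need two numbers that multiply to -198 and add to -7.
Those numbers are -18 and 11 (since (-18) * 11 = -198 and (-18) + 11 = -7).
So x^2 - 7x - 198 = (x - 18)(x + 11) = 0
Setting each factor to zero: x = 18 or x = -11

x = -11, x = 18


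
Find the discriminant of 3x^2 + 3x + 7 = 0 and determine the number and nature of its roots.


For ax^2 + bx + c = 0, discriminant D = b^2 - 4ac
Here a = 3, b = 3, c = 7
D = (3)^2 - 4(3)(7) = 9 - 84 = -75

D = -75 < 0
The equation has no real roots (2 complex conjugate roots).

Discriminant = -75, no real roots (2 complex conjugate roots)


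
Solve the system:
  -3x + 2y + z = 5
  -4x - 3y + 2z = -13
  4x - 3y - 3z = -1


Using Cramer's rule. Expand each determinant along the first row.
D  = (-3)*[(-3)*(-3) - 2*(-3)] - 2*[(-4)*(-3) - 2*4] + 1*[(-4)*(-3) - (-3)*4]
  = (-3)*(15) - 2*(4) + 1*(24) = -29
Dx = 5*[(-3)*(-3) - 2*(-3)] - 2*[(-13)*(-3) - 2*(-1)] + 1*[(-13)*(-3) - (-3)*(-1)]
  = 5*(15) - 2*(41) + 1*(36) = 29
Dy = (-3)*[(-13)*(-3) - 2*(-1)] - 5*[(-4)*(-3) - 2*4] + 1*[(-4)*(-1) - (-13)*4]
  = (-3)*(41) - 5*(4) + 1*(56) = -87
Dz = (-3)*[(-3)*(-1) - (-13)*(-3)] - 2*[(-4)*(-1) - (-13)*4] + 5*[(-4)*(-3) - (-3)*4]
  = (-3)*(-36) - 2*(56) + 5*(24) = 116
x = Dx/D = 29/-29 = -1, y = Dy/D = -87/-29 = 3, z = Dz/D = 116/-29 = -4
Check eq1: (-3)(-1) + (2)(3) + (1)(-4) = 5 = 5 ✓
Check eq2: (-4)(-1) + (-3)(3) + (2)(-4) = -13 = -13 ✓
Check eq3: (4)(-1) + (-3)(3) + (-3)(-4) = -1 = -1 ✓

x = -1, y = 3, z = -4


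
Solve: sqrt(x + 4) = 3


Square both sides: x + 4 = 3^2 = 9
x = 9 - 4 = 5
x = 5
Check: sqrt(1*5 + 4) = sqrt(9) = 3 ✓

x = 5


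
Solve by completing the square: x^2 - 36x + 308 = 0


Start: x^2 - 36x + 308 = 0
Move constant: x^2 - 36x = -308
Half of -36 is -18, squared is 324
Add 324 to both sides: x^2 - 36x + 324 = 16
(x - 18)^2 = 16
x - 18 = ±4
x = 18 + 4 = 22 or x = 18 - 4 = 14

x = 14, x = 22


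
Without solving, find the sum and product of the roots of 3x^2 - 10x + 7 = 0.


By Vieta's formulas for ax^2 + bx + c = 0:
  Sum of roots = -b/a
  Product of roots = c/a

Here a = 3, b = -10, c = 7
Sum = -(-10)/3 = 10/3
Product = 7/3 = 7/3

Sum = 10/3, Product = 7/3


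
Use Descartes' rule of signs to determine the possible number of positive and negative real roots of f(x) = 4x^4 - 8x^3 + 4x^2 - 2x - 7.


Descartes' rule of signs:

For positive roots, count sign changes in f(x) = 4x^4 - 8x^3 + 4x^2 - 2x - 7:
Signs of coefficients: +, -, +, -, -
Number of sign changes: 3
Possible positive real roots: 3, 1

For negative roots, examine f(-x) = 4x^4 + 8x^3 + 4x^2 + 2x - 7:
Signs of coefficients: +, +, +, +, -
Number of sign changes: 1
Possible negative real roots: 1

Positive roots: 3 or 1; Negative roots: 1


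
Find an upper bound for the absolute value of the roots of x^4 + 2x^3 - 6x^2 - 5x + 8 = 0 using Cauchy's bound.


Cauchy's bound: all roots r satisfy |r| <= 1 + max(|a_i/a_n|) for i = 0,...,n-1
where a_n is the leading coefficient.

Coefficients: [1, 2, -6, -5, 8]
Leading coefficient a_n = 1
Ratios |a_i/a_n|: 2, 6, 5, 8
Maximum ratio: 8
Cauchy's bound: |r| <= 1 + 8 = 9

Upper bound = 9


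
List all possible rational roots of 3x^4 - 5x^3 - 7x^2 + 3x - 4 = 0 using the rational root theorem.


Rational root theorem: possible roots are ±p/q where:
  p divides the constant term (-4): p ∈ {1, 2, 4}
  q divides the leading coefficient (3): q ∈ {1, 3}

All possible rational roots: -4, -2, -4/3, -1, -2/3, -1/3, 1/3, 2/3, 1, 4/3, 2, 4

-4, -2, -4/3, -1, -2/3, -1/3, 1/3, 2/3, 1, 4/3, 2, 4


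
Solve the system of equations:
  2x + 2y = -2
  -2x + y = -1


Using Cramer's rule:
Determinant D = (2)(1) - (-2)(2) = 2 + 4 = 6
Dx = (-2)(1) - (-1)(2) = -2 + 2 = 0
Dy = (2)(-1) - (-2)(-2) = -2 - 4 = -6
x = Dx/D = 0/6 = 0
y = Dy/D = -6/6 = -1

x = 0, y = -1


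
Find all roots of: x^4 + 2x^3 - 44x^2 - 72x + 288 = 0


Let p(x) = x^4 + 2x^3 - 44x^2 - 72x + 288. By the rational root theorem (leading coefficient 1), any rational root is an integer divisor of 288: try ±1, ±2, ... in turn.
Test x = 1: value = 175 ≠ 0.
Test x = -1: value = 315 ≠ 0.
Test x = 2: value = 0 ✓, so (x - 2) is a factor.
Synthetic division by (x - 2): bring down 1; 1(2) + 2 = 4; 4(2) - 44 = -36; (-36)(2) - 72 = -144; (-144)(2) + 288 = 0 → quotient x^3 + 4x^2 - 36x - 144, remainder 0.
Continue with the quotient x^3 + 4x^2 - 36x - 144 (candidates must divide 144; re-test x = 2 first in case it repeats).
Test x = 2: value = -192 ≠ 0.
Test x = -2: value = -64 ≠ 0.
Test x = 3: value = -189 ≠ 0.
Test x = -3: value = -27 ≠ 0.
Test x = 4: value = -160 ≠ 0.
Test x = -4: value = 0 ✓, so (x + 4) is a factor.
Synthetic division by (x + 4): bring down 1; 1(-4) + 4 = 0; 0(-4) - 36 = -36; (-36)(-4) - 144 = 0 → quotient x^2 - 36, remainder 0.
Solve the quadratic x^2 - 36 = 0: discriminant = 0^2 - 4(1)(-36) = 0 + 144 = 144.
sqrt(144) = 12, so x = (0 ± 12)/2: x = 6 or x = -6.
Collecting all roots found:

x = -6, x = -4, x = 2, x = 6


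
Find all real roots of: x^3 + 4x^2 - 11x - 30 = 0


Let p(x) = x^3 + 4x^2 - 11x - 30. By the rational root theorem (leading coefficient 1), any rational root is an integer divisor of 30: try ±1, ±2, ... in turn.
Test x = 1: value = -36 ≠ 0.
Test x = -1: value = -16 ≠ 0.
Test x = 2: value = -28 ≠ 0.
Test x = -2: value = 0 ✓, so (x + 2) is a factor.
Synthetic division by (x + 2): bring down 1; 1(-2) + 4 = 2; 2(-2) - 11 = -15; (-15)(-2) - 30 = 0 → quotient x^2 + 2x - 15, remainder 0.
Solve the quadratic x^2 + 2x - 15 = 0: discriminant = 2^2 - 4(1)(-15) = 4 + 60 = 64.
sqrt(64) = 8, so x = (-2 ± 8)/2: x = 3 or x = -5.

x = -5, x = -2, x = 3


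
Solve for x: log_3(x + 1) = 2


Convert to exponential form: x + 1 = 3^2 = 9
x = 9 - 1 = 8
Check: log_3(8 + 1) = log_3(9) = log_3(9) = 2 ✓

x = 8


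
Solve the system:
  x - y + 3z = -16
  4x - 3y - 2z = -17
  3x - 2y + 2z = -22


Using Cramer's rule. Expand each determinant along the first row.
D  = 1*[(-3)*2 - (-2)*(-2)] - (-1)*[4*2 - (-2)*3] + 3*[4*(-2) - (-3)*3]
  = 1*(-10) - (-1)*(14) + 3*(1) = 7
Dx = (-16)*[(-3)*2 - (-2)*(-2)] - (-1)*[(-17)*2 - (-2)*(-22)] + 3*[(-17)*(-2) - (-3)*(-22)]
  = (-16)*(-10) - (-1)*(-78) + 3*(-32) = -14
Dy = 1*[(-17)*2 - (-2)*(-22)] - (-16)*[4*2 - (-2)*3] + 3*[4*(-22) - (-17)*3]
  = 1*(-78) - (-16)*(14) + 3*(-37) = 35
Dz = 1*[(-3)*(-22) - (-17)*(-2)] - (-1)*[4*(-22) - (-17)*3] + (-16)*[4*(-2) - (-3)*3]
  = 1*(32) - (-1)*(-37) + (-16)*(1) = -21
x = Dx/D = -14/7 = -2, y = Dy/D = 35/7 = 5, z = Dz/D = -21/7 = -3
Check eq1: (1)(-2) + (-1)(5) + (3)(-3) = -16 = -16 ✓
Check eq2: (4)(-2) + (-3)(5) + (-2)(-3) = -17 = -17 ✓
Check eq3: (3)(-2) + (-2)(5) + (2)(-3) = -22 = -22 ✓

x = -2, y = 5, z = -3


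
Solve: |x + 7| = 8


An absolute value equation |expr| = 8 gives two cases:
Case 1: x + 7 = 8
  x = 1, so x = 1
Case 2: x + 7 = -8
  x = -15, so x = -15

x = -15, x = 1


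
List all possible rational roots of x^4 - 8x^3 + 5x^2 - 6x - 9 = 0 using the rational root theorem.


Rational root theorem: possible roots are ±p/q where:
  p divides the constant term (-9): p ∈ {1, 3, 9}
  q divides the leading coefficient (1): q ∈ {1}

All possible rational roots: -9, -3, -1, 1, 3, 9

-9, -3, -1, 1, 3, 9


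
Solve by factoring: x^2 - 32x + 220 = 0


We need two numbers that multiply to 220 and add to -32.
Those numbers are -10 and -22 (since (-10) * (-22) = 220 and (-10) + (-22) = -32).
So x^2 - 32x + 220 = (x - 10)(x - 22) = 0
Setting each factor to zero: x = 10 or x = 22

x = 10, x = 22


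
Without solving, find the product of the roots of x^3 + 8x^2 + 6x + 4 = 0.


By Vieta's formulas for x^3 + bx^2 + cx + d = 0:
  r1 + r2 + r3 = -b/a = -8
  r1*r2 + r1*r3 + r2*r3 = c/a = 6
  r1*r2*r3 = -d/a = -4


Product = -4


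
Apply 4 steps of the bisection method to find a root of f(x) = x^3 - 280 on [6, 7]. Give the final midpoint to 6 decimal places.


f(x) = x^3 - 280
f(6) = -64 < 0
f(7) = 63 > 0

Step 1: midpoint = (6.000000 + 7.000000)/2 = 6.500000
  f(6.500000) = -5.375000
  f(mid) < 0, so root is in [6.500000, 7.000000]

Step 2: midpoint = (6.500000 + 7.000000)/2 = 6.750000
  f(6.750000) = 27.546875
  f(mid) > 0, so root is in [6.500000, 6.750000]

Step 3: midpoint = (6.500000 + 6.750000)/2 = 6.625000
  f(6.625000) = 10.775391
  f(mid) > 0, so root is in [6.500000, 6.625000]

Step 4: midpoint = (6.500000 + 6.625000)/2 = 6.562500
  f(6.562500) = 2.623291
  f(mid) > 0, so root is in [6.500000, 6.562500]

midpoint = 6.562500


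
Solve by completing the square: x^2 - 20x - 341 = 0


Start: x^2 - 20x - 341 = 0
Move constant: x^2 - 20x = 341
Half of -20 is -10, squared is 100
Add 100 to both sides: x^2 - 20x + 100 = 441
(x - 10)^2 = 441
x - 10 = ±21
x = 10 + 21 = 31 or x = 10 - 21 = -11

x = -11, x = 31


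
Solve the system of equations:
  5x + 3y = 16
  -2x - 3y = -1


Using Cramer's rule:
Determinant D = (5)(-3) - (-2)(3) = -15 + 6 = -9
Dx = (16)(-3) - (-1)(3) = -48 + 3 = -45
Dy = (5)(-1) - (-2)(16) = -5 + 32 = 27
x = Dx/D = -45/-9 = 5
y = Dy/D = 27/-9 = -3

x = 5, y = -3


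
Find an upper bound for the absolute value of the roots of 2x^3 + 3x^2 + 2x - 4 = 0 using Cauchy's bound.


Cauchy's bound: all roots r satisfy |r| <= 1 + max(|a_i/a_n|) for i = 0,...,n-1
where a_n is the leading coefficient.

Coefficients: [2, 3, 2, -4]
Leading coefficient a_n = 2
Ratios |a_i/a_n|: 3/2, 1, 2
Maximum ratio: 2
Cauchy's bound: |r| <= 1 + 2 = 3

Upper bound = 3


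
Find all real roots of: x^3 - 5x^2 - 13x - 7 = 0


Let p(x) = x^3 - 5x^2 - 13x - 7. By the rational root theorem (leading coefficient 1), any rational root is an integer divisor of 7: try ±1, ±2, ... in turn.
Test x = 1: value = -24 ≠ 0.
Test x = -1: value = 0 ✓, so (x + 1) is a factor.
Synthetic division by (x + 1): bring down 1; 1(-1) - 5 = -6; (-6)(-1) - 13 = -7; (-7)(-1) - 7 = 0 → quotient x^2 - 6x - 7, remainder 0.
Solve the quadratic x^2 - 6x - 7 = 0: discriminant = (-6)^2 - 4(1)(-7) = 36 + 28 = 64.
sqrt(64) = 8, so x = (6 ± 8)/2: x = 7 or x = -1.

x = -1 (multiplicity 2), x = 7


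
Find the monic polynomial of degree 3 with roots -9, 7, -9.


A monic polynomial with roots -9, 7, -9 is:
p(x) = (x + 9)(x - 7)(x + 9)
After multiplying by (x + 9): x + 9
After multiplying by (x - 7): x^2 + 2x - 63
After multiplying by (x + 9): x^3 + 11x^2 - 45x - 567

x^3 + 11x^2 - 45x - 567


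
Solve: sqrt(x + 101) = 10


Square both sides: x + 101 = 10^2 = 100
x = 100 - 101 = -1
x = -1
Check: sqrt(1*(-1) + 101) = sqrt(100) = 10 ✓

x = -1


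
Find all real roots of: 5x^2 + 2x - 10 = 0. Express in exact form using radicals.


Using the quadratic formula: x = (-b ± sqrt(b^2 - 4ac)) / (2a)
Here a = 5, b = 2, c = -10
Discriminant = b^2 - 4ac = 2^2 - 4(5)(-10) = 4 + 200 = 204
Since discriminant = 204 > 0, there are two real roots.
x = (-2 ± 2*sqrt(51)) / 10
Simplifying: x = (-1 ± sqrt(51)) / 5
Numerically: x ≈ 1.2283 or x ≈ -1.6283

x = (-1 + sqrt(51)) / 5 or x = (-1 - sqrt(51)) / 5


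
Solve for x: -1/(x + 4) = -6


Multiply both sides by (x + 4): -1 = -6(x + 4)
Distribute: -1 = -6x - 24
-6x = -1 + 24 = 23
x = -23/6

x = -23/6


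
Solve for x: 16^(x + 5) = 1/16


Express both sides with the same base.
1/16 = 16^(-1)
Since the bases match, equate exponents: x + 5 = -1
So x = -1 - (5) = -6

x = -6


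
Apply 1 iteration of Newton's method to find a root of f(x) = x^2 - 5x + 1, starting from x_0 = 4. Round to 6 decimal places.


Newton's method: x_(n+1) = x_n - f(x_n)/f'(x_n)
f(x) = x^2 - 5x + 1
f'(x) = 2x - 5

Iteration 1:
  f(4.000000) = -3.000000
  f'(4.000000) = 3.000000
  x_1 = 4.000000 - (-3.000000)/(3.000000) = 5.000000

x_1 = 5.000000


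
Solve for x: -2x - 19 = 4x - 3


Starting with: -2x - 19 = 4x - 3
Move all x terms to left: (-2 - 4)x = -3 + 19
Simplify: -6x = 16
Divide both sides by -6: x = -8/3

x = -8/3


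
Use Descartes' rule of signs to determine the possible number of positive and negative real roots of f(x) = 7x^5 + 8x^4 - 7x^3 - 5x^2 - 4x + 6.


Descartes' rule of signs:

For positive roots, count sign changes in f(x) = 7x^5 + 8x^4 - 7x^3 - 5x^2 - 4x + 6:
Signs of coefficients: +, +, -, -, -, +
Number of sign changes: 2
Possible positive real roots: 2, 0

For negative roots, examine f(-x) = -7x^5 + 8x^4 + 7x^3 - 5x^2 + 4x + 6:
Signs of coefficients: -, +, +, -, +, +
Number of sign changes: 3
Possible negative real roots: 3, 1

Positive roots: 2 or 0; Negative roots: 3 or 1


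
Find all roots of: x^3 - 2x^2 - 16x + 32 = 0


Let p(x) = x^3 - 2x^2 - 16x + 32. By the rational root theorem (leading coefficient 1), any rational root is an integer divisor of 32: try ±1, ±2, ... in turn.
Test x = 1: value = 15 ≠ 0.
Test x = -1: value = 45 ≠ 0.
Test x = 2: value = 0 ✓, so (x - 2) is a factor.
Synthetic division by (x - 2): bring down 1; 1(2) - 2 = 0; 0(2) - 16 = -16; (-16)(2) + 32 = 0 → quotient x^2 - 16, remainder 0.
Solve the quadratic x^2 - 16 = 0: discriminant = 0^2 - 4(1)(-16) = 0 + 64 = 64.
sqrt(64) = 8, so x = (0 ± 8)/2: x = 4 or x = -4.
Collecting all roots found:

x = -4, x = 2, x = 4


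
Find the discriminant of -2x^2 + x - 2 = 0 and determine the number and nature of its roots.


For ax^2 + bx + c = 0, discriminant D = b^2 - 4ac
Here a = -2, b = 1, c = -2
D = (1)^2 - 4(-2)(-2) = 1 - 16 = -15

D = -15 < 0
The equation has no real roots (2 complex conjugate roots).

Discriminant = -15, no real roots (2 complex conjugate roots)


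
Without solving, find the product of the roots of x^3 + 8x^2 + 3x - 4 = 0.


By Vieta's formulas for x^3 + bx^2 + cx + d = 0:
  r1 + r2 + r3 = -b/a = -8
  r1*r2 + r1*r3 + r2*r3 = c/a = 3
  r1*r2*r3 = -d/a = 4


Product = 4


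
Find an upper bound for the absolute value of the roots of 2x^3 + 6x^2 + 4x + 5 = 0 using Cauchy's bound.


Cauchy's bound: all roots r satisfy |r| <= 1 + max(|a_i/a_n|) for i = 0,...,n-1
where a_n is the leading coefficient.

Coefficients: [2, 6, 4, 5]
Leading coefficient a_n = 2
Ratios |a_i/a_n|: 3, 2, 5/2
Maximum ratio: 3
Cauchy's bound: |r| <= 1 + 3 = 4

Upper bound = 4


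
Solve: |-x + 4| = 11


An absolute value equation |expr| = 11 gives two cases:
Case 1: -x + 4 = 11
  -x = 7, so x = -7
Case 2: -x + 4 = -11
  -x = -15, so x = 15

x = -7, x = 15


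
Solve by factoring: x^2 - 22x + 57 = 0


We need two numbers that multiply to 57 and add to -22.
Those numbers are -3 and -19 (since (-3) * (-19) = 57 and (-3) + (-19) = -22).
So x^2 - 22x + 57 = (x - 3)(x - 19) = 0
Setting each factor to zero: x = 3 or x = 19

x = 3, x = 19
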